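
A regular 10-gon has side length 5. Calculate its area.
For a regular 10-gon with side length s = 5:
Apothem a = s / (2*tan(pi/10)) = 5 / (2*tan(pi/10)) ≈ 7.6942
Perimeter P = 10 * 5 = 50
Area = (1/2) * P * a = (1/2) * 50 * 7.6942 = 192.36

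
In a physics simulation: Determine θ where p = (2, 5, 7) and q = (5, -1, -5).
p·q = -30, |p|² = 78, |q|² = 51
cos θ = -30/√3978 ≈ -0.4757
θ ≈ 118.4°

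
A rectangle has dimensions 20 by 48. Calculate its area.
Area = length * width
Area = 20 * 48
Area = 960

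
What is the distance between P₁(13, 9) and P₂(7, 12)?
Using the distance formula: d = sqrt((x₂-x₁)² + (y₂-y₁)²)
dx = 7 - 13 = -6
dy = 12 - 9 = 3
d = sqrt((-6)² + 3²) = sqrt(36 + 9) = sqrt(45) = 6.71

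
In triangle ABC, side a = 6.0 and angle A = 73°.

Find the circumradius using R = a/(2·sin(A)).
R = a/(2·sin(A)) = 6.0/(2·sin(73°))
R = 6.0/(2·0.956305) = 6.0/1.912610 = 3.137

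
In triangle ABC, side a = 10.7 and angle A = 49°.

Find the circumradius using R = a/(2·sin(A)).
R = a/(2·sin(A)) = 10.7/(2·sin(49°))
R = 10.7/(2·0.754710) = 10.7/1.509419 = 7.089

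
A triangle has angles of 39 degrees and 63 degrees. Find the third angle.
Sum of angles in a triangle = 180 degrees
Third angle = 180 - 39 - 63
Third angle = 78 degrees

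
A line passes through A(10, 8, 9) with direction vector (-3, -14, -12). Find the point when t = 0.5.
P(0.5) = (10 + (-3)(0.5), 8 + (-14)(0.5), 9 + (-12)(0.5)) = (8.5, 1, 3)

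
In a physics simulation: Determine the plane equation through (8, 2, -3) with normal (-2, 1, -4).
d = n·P = (-2)(8) + (1)(2) + (-4)(-3) = -2
Plane: -2x + y - 4z = -2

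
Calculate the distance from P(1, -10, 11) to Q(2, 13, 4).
d = √[(1)² + (23)² + (-7)²] = √579 = 24.06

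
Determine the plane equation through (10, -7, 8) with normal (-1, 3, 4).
d = n·P = (-1)(10) + (3)(-7) + (4)(8) = 1
Plane: -x + 3y + 4z = 1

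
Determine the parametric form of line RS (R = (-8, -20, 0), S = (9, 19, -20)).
Direction vector d = S - R = (17, 39, -20)
x = -8 + 17t, y = -20 + 39t, z = 0 - 20t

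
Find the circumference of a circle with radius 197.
Circumference = 2 * pi * r
Circumference = 2 * pi * 197
Circumference = 1237.79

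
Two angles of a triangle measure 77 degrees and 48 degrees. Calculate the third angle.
Sum of angles in a triangle = 180 degrees
Third angle = 180 - 77 - 48
Third angle = 55 degrees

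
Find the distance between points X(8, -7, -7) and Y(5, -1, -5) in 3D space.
d = √[(-3)² + (6)² + (2)²] = √49 = 7.0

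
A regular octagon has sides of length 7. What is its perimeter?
Perimeter = number of sides * side length
Perimeter = 8 * 7
Perimeter = 56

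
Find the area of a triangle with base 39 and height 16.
Area = (1/2) * base * height
Area = (1/2) * 39 * 16
Area = 312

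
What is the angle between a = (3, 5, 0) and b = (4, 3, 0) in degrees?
a·b = 27, |a|² = 34, |b|² = 25
cos θ = 27/√850 ≈ 0.9261
θ ≈ 22.17°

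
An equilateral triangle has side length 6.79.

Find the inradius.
For an equilateral triangle, r = s/(2√3) where s is the side.
r = 6.79/(2√3) = 6.79/3.464102 = 1.96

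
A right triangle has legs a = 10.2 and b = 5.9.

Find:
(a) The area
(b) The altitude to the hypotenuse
(a) Area = ½ab = ½·10.2·5.9 = 30.09
(b) Hypotenuse c = √(10.2² + 5.9²) = √138.85 = 11.7835
    Area = ½·c·h_c  →  h_c = 2·Area/c = 2·30.09/11.7835 = 5.107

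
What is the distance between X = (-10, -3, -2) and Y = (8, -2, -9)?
d = √[(18)² + (1)² + (-7)²] = √374 = 19.34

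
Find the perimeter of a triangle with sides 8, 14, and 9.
Perimeter = sum of all sides
Perimeter = 8 + 14 + 9
Perimeter = 31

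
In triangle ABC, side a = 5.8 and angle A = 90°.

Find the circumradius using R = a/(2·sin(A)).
R = a/(2·sin(A)) = 5.8/(2·sin(90°))
R = 5.8/(2·1.000000) = 5.8/2.000000 = 2.9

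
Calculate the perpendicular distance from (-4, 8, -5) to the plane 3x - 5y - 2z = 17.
d = |3(-4) + (-5)(8) + (-2)(-5) - (17)| / √(3² + (-5)² + (-2)²) = 59/√38 = 9.571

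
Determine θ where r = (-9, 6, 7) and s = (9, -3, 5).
r·s = -64, |r|² = 166, |s|² = 115
cos θ = -64/√19090 ≈ -0.4632
θ ≈ 117.6°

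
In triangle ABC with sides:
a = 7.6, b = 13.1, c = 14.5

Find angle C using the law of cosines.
cos(C) = (a² + b² - c²)/(2ab)
cos(C) = (7.6² + 13.1² - 14.5²)/(2·7.6·13.1) = 19.12/199.12 = 0.096022
C = arccos(0.096022) = 84.49°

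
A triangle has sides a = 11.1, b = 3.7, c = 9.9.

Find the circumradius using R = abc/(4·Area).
s = (a+b+c)/2 = 12.35
Area = √(s(s-a)(s-b)(s-c)) = √(12.35·1.25·8.65·2.45) = 18.0875
R = abc/(4·Area) = (11.1·3.7·9.9)/(4·18.0875) = 406.593/72.35 = 5.62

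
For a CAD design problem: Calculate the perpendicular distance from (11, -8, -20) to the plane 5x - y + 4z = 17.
d = |5(11) + (-1)(-8) + 4(-20) - (17)| / √(5² + (-1)² + 4²) = 34/√42 = 5.246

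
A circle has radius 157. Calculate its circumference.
Circumference = 2 * pi * r
Circumference = 2 * pi * 157
Circumference = 986.46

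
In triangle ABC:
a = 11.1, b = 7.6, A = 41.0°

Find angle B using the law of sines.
sin(B)/b = sin(A)/a
sin(B) = b·sin(A)/a = 7.6·sin(41.0°)/11.1 = 0.449194
B = arcsin(0.449194) = 26.69°  (b ≤ a, so B ≤ A and the acute solution is unique)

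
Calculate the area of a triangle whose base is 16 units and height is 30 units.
Area = (1/2) * base * height
Area = (1/2) * 16 * 30
Area = 240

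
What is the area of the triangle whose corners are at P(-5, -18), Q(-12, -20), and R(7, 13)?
Using the coordinate formula: Area = (1/2)|x₁(y₂-y₃) + x₂(y₃-y₁) + x₃(y₁-y₂)|
Area = (1/2)|(-5)((-20)-13) + (-12)(13-(-18)) + 7((-18)-(-20))|
Area = (1/2)|(-5)*(-33) + (-12)*31 + 7*2|
Area = (1/2)|165 + (-372) + 14|
Area = (1/2)*193 = 96.50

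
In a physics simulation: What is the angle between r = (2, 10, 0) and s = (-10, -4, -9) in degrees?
r·s = -60, |r|² = 104, |s|² = 197
cos θ = -60/√20488 ≈ -0.4192
θ ≈ 114.8°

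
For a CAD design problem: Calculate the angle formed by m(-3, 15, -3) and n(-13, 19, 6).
m·n = 306, |m|² = 243, |n|² = 566
cos θ = 306/√137538 ≈ 0.8251
θ ≈ 34.4°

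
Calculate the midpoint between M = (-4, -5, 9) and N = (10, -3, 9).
Midpoint = ((-4+10)/2, (-5-3)/2, (9+9)/2) = (3, -4, 9)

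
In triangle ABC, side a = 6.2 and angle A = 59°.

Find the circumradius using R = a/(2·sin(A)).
R = a/(2·sin(A)) = 6.2/(2·sin(59°))
R = 6.2/(2·0.857167) = 6.2/1.714335 = 3.617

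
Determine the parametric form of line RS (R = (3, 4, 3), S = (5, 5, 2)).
Direction vector d = S - R = (2, 1, -1)
x = 3 + 2t, y = 4 + t, z = 3 - t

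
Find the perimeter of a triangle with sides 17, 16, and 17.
Perimeter = sum of all sides
Perimeter = 17 + 16 + 17
Perimeter = 50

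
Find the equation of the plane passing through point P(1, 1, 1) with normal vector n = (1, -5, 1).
d = n·P = (1)(1) + (-5)(1) + (1)(1) = -3
Plane: x - 5y + z = -3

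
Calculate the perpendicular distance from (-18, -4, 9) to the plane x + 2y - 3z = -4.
d = |1(-18) + 2(-4) + (-3)(9) - (-4)| / √(1² + 2² + (-3)²) = 49/√14 = 13.1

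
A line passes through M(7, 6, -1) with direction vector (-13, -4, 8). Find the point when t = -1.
P(-1) = (7 + (-13)(-1), 6 + (-4)(-1), -1 + 8(-1)) = (20, 10, -9)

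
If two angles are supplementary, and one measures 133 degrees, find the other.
Supplementary angles sum to 180 degrees.
Other angle = 180 - 133
Other angle = 47 degrees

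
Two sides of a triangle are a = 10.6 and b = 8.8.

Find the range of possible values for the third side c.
By the triangle inequality: |a - b| < c < a + b
|10.6 - 8.8| < c < 10.6 + 8.8
1.8 < c < 19.4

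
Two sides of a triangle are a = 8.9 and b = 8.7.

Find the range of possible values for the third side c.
By the triangle inequality: |a - b| < c < a + b
|8.9 - 8.7| < c < 8.9 + 8.7
0.2 < c < 17.6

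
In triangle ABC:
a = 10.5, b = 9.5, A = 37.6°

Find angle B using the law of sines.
sin(B)/b = sin(A)/a
sin(B) = b·sin(A)/a = 9.5·sin(37.6°)/10.5 = 0.552036
B = arcsin(0.552036) = 33.51°  (b ≤ a, so B ≤ A and the acute solution is unique)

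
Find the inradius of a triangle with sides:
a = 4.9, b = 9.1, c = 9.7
s = (a+b+c)/2 = (4.9+9.1+9.7)/2 = 11.85
Area = √(s(s-a)(s-b)(s-c)) = √(11.85·6.95·2.75·2.15) = 22.0667
r = Area/s = 22.0667/11.85 = 1.862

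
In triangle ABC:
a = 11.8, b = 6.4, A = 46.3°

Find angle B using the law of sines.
sin(B)/b = sin(A)/a
sin(B) = b·sin(A)/a = 6.4·sin(46.3°)/11.8 = 0.392118
B = arcsin(0.392118) = 23.09°  (b ≤ a, so B ≤ A and the acute solution is unique)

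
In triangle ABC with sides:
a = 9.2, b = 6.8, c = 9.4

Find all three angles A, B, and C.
By the law of cosines:
cos(A) = (b² + c² - a²)/(2bc) = 0.390801  →  A = 67°
cos(B) = (a² + c² - b²)/(2ac) = 0.732886  →  B = 42.87°
cos(C) = (a² + b² - c²)/(2ab) = 0.339834  →  C = 70.13°
Check: A + B + C = 180.0° ✓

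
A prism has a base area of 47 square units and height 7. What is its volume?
Volume = base area * height
Volume = 47 * 7
Volume = 329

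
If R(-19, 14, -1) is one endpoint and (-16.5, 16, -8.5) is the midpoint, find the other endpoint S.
S = (2×(-16.5) - (-19), 2×16 - 14, 2×(-8.5) - (-1)) = (-14, 18, -16)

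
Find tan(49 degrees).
tan(49 degrees) = 1.1504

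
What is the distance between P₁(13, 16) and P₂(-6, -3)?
Using the distance formula: d = sqrt((x₂-x₁)² + (y₂-y₁)²)
dx = (-6) - 13 = -19
dy = (-3) - 16 = -19
d = sqrt((-19)² + (-19)²) = sqrt(361 + 361) = sqrt(722) = 26.87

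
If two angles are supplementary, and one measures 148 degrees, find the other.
Supplementary angles sum to 180 degrees.
Other angle = 180 - 148
Other angle = 32 degrees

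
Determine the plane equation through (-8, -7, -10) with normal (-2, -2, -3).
d = n·P = (-2)(-8) + (-2)(-7) + (-3)(-10) = 60
Plane: -2x - 2y - 3z = 60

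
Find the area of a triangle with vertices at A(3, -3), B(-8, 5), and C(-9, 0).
Using the coordinate formula: Area = (1/2)|x₁(y₂-y₃) + x₂(y₃-y₁) + x₃(y₁-y₂)|
Area = (1/2)|3(5-0) + (-8)(0-(-3)) + (-9)((-3)-5)|
Area = (1/2)|3*5 + (-8)*3 + (-9)*(-8)|
Area = (1/2)|15 + (-24) + 72|
Area = (1/2)*63 = 31.50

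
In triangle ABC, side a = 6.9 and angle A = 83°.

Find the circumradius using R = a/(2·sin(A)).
R = a/(2·sin(A)) = 6.9/(2·sin(83°))
R = 6.9/(2·0.992546) = 6.9/1.985092 = 3.476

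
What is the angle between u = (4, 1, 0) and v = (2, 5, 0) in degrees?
u·v = 13, |u|² = 17, |v|² = 29
cos θ = 13/√493 ≈ 0.5855
θ ≈ 54.16°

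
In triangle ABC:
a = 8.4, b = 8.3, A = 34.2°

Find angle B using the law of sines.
sin(B)/b = sin(A)/a
sin(B) = b·sin(A)/a = 8.3·sin(34.2°)/8.4 = 0.555392
B = arcsin(0.555392) = 33.74°  (b ≤ a, so B ≤ A and the acute solution is unique)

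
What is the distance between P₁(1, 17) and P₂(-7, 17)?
Using the distance formula: d = sqrt((x₂-x₁)² + (y₂-y₁)²)
dx = (-7) - 1 = -8
dy = 17 - 17 = 0
d = sqrt((-8)² + 0²) = sqrt(64 + 0) = sqrt(64) = 8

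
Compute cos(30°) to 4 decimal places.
cos(30 degrees) = sqrt(3)/2
Decimal approximation: 0.866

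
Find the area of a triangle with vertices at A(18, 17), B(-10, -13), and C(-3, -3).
Using the coordinate formula: Area = (1/2)|x₁(y₂-y₃) + x₂(y₃-y₁) + x₃(y₁-y₂)|
Area = (1/2)|18((-13)-(-3)) + (-10)((-3)-17) + (-3)(17-(-13))|
Area = (1/2)|18*(-10) + (-10)*(-20) + (-3)*30|
Area = (1/2)|(-180) + 200 + (-90)|
Area = (1/2)*70 = 35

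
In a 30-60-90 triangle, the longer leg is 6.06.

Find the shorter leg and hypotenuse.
In a 30-60-90 triangle, sides are in ratio 1 : √3 : 2.
Long leg = short leg·√3  →  short leg = 6.06/√3 = 3.499
Hypotenuse = 2·(short leg) = 2·6.06/√3 = 6.997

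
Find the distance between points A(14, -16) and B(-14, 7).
Using the distance formula: d = sqrt((x₂-x₁)² + (y₂-y₁)²)
dx = (-14) - 14 = -28
dy = 7 - (-16) = 23
d = sqrt((-28)² + 23²) = sqrt(784 + 529) = sqrt(1313) = 36.24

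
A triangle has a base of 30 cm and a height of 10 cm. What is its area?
Area = (1/2) * base * height
Area = (1/2) * 30 * 10
Area = 150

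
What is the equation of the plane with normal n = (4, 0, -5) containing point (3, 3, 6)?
d = n·P = (4)(3) + (0)(3) + (-5)(6) = -18
Plane: 4x - 5z = -18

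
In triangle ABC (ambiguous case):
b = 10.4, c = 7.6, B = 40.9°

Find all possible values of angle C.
sin(C)/c = sin(B)/b  →  sin(C) = c·sin(B)/b = 7.6·sin(40.9°)/10.4 = 0.478464
C₁ = arcsin(0.478464) = 28.59°,  C₂ = 180° - C₁ = 151.41°
Check C₂: A = 180° - 40.9° - 151.41° = -12.31° ≤ 0, rejected
C = 28.59° (one solution)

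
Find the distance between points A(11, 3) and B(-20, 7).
Using the distance formula: d = sqrt((x₂-x₁)² + (y₂-y₁)²)
dx = (-20) - 11 = -31
dy = 7 - 3 = 4
d = sqrt((-31)² + 4²) = sqrt(961 + 16) = sqrt(977) = 31.26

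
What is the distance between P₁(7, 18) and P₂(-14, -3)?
Using the distance formula: d = sqrt((x₂-x₁)² + (y₂-y₁)²)
dx = (-14) - 7 = -21
dy = (-3) - 18 = -21
d = sqrt((-21)² + (-21)²) = sqrt(441 + 441) = sqrt(882) = 29.70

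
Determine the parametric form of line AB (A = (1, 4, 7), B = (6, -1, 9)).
Direction vector d = B - A = (5, -5, 2)
x = 1 + 5t, y = 4 - 5t, z = 7 + 2t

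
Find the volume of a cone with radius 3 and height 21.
Volume = (1/3) * pi * r² * h
Volume = (1/3) * pi * 3² * 21
Volume = (1/3) * pi * 9 * 21
Volume = (1/3) * pi * 189
Volume = 197.92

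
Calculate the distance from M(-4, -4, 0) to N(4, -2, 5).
d = √[(8)² + (2)² + (5)²] = √93 = 9.644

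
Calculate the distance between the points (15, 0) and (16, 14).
Using the distance formula: d = sqrt((x₂-x₁)² + (y₂-y₁)²)
dx = 16 - 15 = 1
dy = 14 - 0 = 14
d = sqrt(1² + 14²) = sqrt(1 + 196) = sqrt(197) = 14.04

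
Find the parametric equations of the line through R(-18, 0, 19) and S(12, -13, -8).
Direction vector d = S - R = (30, -13, -27)
x = -18 + 30t, y = 0 - 13t, z = 19 - 27t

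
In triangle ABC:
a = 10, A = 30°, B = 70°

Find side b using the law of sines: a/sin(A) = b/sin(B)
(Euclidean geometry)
b = a·sin(B)/sin(A) = 10·sin(70°)/sin(30°)
b = 10·0.939693/0.500000 = 18.79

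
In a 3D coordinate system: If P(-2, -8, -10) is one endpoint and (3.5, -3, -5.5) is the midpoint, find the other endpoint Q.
Q = (2×3.5 - (-2), 2×(-3) - (-8), 2×(-5.5) - (-10)) = (9, 2, -1)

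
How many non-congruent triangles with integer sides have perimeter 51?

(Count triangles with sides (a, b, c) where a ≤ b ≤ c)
With a ≤ b ≤ c and a + b + c = 51, the triangle inequality a + b > c gives c < 51/2, so c ≤ 25.
Iterate a from 1 to ⌊p/3⌋ = 17; for each a, b ranges from a to ⌊(p−a)/2⌋ with c = p − a − b, keeping only c ≥ b.
Triples: (1, 25, 25), (2, 24, 25), (3, 23, 25), …
Count = 61 triangles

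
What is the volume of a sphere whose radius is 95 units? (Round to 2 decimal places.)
Volume = (4/3) * pi * r³
Volume = (4/3) * pi * 95³
Volume = (4/3) * pi * 857375
Volume = 3591364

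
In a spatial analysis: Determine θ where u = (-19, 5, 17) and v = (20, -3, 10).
u·v = -225, |u|² = 675, |v|² = 509
cos θ = -225/√343575 ≈ -0.3839
θ ≈ 112.6°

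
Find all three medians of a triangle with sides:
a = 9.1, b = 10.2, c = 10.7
Using m_x = ½√(2y² + 2z² - x²):
m_a = ½√(2·10.2² + 2·10.7² - 9.1²) = ½√354.25 = 9.411
m_b = ½√(2·9.1² + 2·10.7² - 10.2²) = ½√290.56 = 8.523
m_c = ½√(2·9.1² + 2·10.2² - 10.7²) = ½√259.21 = 8.05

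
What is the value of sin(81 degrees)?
sin(81 degrees) = 0.9877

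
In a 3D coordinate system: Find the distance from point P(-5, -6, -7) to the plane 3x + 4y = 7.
d = |3(-5) + 4(-6) + 0(-7) - (7)| / √(3² + 4² + 0²) = 46/√25 = 9.2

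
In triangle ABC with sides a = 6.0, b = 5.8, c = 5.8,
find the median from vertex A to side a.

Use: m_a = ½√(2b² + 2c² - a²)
m_a = ½√(2·5.8² + 2·5.8² - 6.0²)
m_a = ½√(67.28 + 67.28 - 36) = ½√98.56 = 4.964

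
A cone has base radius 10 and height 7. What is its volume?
Volume = (1/3) * pi * r² * h
Volume = (1/3) * pi * 10² * 7
Volume = (1/3) * pi * 100 * 7
Volume = (1/3) * pi * 700
Volume = 733.04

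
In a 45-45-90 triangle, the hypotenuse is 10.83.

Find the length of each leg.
In a 45-45-90 triangle, hypotenuse = leg·√2  →  leg = hypotenuse/√2
leg = 10.83/√2 = 7.658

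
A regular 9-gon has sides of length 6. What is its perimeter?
Perimeter = number of sides * side length
Perimeter = 9 * 6
Perimeter = 54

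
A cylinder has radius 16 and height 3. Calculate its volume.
Volume = pi * r² * h
Volume = pi * 16² * 3
Volume = pi * 256 * 3
Volume = pi * 768
Volume = 2412.74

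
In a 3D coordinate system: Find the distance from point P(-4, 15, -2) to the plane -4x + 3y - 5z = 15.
d = |(-4)(-4) + 3(15) + (-5)(-2) - (15)| / √((-4)² + 3² + (-5)²) = 56/√50 = 7.92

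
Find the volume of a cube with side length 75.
Volume = s³
Volume = 75³
Volume = 421875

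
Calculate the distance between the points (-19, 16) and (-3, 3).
Using the distance formula: d = sqrt((x₂-x₁)² + (y₂-y₁)²)
dx = (-3) - (-19) = 16
dy = 3 - 16 = -13
d = sqrt(16² + (-13)²) = sqrt(256 + 169) = sqrt(425) = 20.62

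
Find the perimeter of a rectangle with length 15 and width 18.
Perimeter = 2 * (length + width)
Perimeter = 2 * (15 + 18)
Perimeter = 2 * 33
Perimeter = 66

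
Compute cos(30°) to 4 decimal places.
cos(30 degrees) = sqrt(3)/2
Decimal approximation: 0.866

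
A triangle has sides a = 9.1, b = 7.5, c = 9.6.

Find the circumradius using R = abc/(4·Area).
s = (a+b+c)/2 = 13.1
Area = √(s(s-a)(s-b)(s-c)) = √(13.1·4·5.6·3.5) = 32.0475
R = abc/(4·Area) = (9.1·7.5·9.6)/(4·32.0475) = 655.2/128.19 = 5.111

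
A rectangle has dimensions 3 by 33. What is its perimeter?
Perimeter = 2 * (length + width)
Perimeter = 2 * (3 + 33)
Perimeter = 2 * 36
Perimeter = 72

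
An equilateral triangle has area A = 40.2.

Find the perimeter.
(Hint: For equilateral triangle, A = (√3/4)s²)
A = (√3/4)s²  →  s² = 4A/√3 = 4·40.2/√3 = 92.8379
s = 9.63524
Perimeter = 3s = 28.91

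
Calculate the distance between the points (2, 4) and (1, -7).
Using the distance formula: d = sqrt((x₂-x₁)² + (y₂-y₁)²)
dx = 1 - 2 = -1
dy = (-7) - 4 = -11
d = sqrt((-1)² + (-11)²) = sqrt(1 + 121) = sqrt(122) = 11.05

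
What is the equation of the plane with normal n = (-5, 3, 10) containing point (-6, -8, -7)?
d = n·P = (-5)(-6) + (3)(-8) + (10)(-7) = -64
Plane: -5x + 3y + 10z = -64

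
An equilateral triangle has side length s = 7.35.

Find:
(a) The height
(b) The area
(a) Height h = s·√3/2 = 7.35·√3/2 = 6.365
(b) Area = (√3/4)·s² = (√3/4)·7.35² = (√3/4)·54.0225 = 23.39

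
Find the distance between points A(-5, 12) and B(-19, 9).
Using the distance formula: d = sqrt((x₂-x₁)² + (y₂-y₁)²)
dx = (-19) - (-5) = -14
dy = 9 - 12 = -3
d = sqrt((-14)² + (-3)²) = sqrt(196 + 9) = sqrt(205) = 14.32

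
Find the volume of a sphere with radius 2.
Volume = (4/3) * pi * r³
Volume = (4/3) * pi * 2³
Volume = (4/3) * pi * 8
Volume = 33.51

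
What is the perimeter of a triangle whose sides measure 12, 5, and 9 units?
Perimeter = sum of all sides
Perimeter = 12 + 5 + 9
Perimeter = 26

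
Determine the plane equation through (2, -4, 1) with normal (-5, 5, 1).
d = n·P = (-5)(2) + (5)(-4) + (1)(1) = -29
Plane: -5x + 5y + z = -29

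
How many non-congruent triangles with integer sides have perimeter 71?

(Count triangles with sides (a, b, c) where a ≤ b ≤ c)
With a ≤ b ≤ c and a + b + c = 71, the triangle inequality a + b > c gives c < 71/2, so c ≤ 35.
Iterate a from 1 to ⌊p/3⌋ = 23; for each a, b ranges from a to ⌊(p−a)/2⌋ with c = p − a − b, keeping only c ≥ b.
Triples: (1, 35, 35), (2, 34, 35), (3, 33, 35), …
Count = 114 triangles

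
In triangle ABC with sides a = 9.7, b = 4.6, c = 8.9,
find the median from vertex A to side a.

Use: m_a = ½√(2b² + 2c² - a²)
m_a = ½√(2·4.6² + 2·8.9² - 9.7²)
m_a = ½√(42.32 + 158.42 - 94.09) = ½√106.65 = 5.164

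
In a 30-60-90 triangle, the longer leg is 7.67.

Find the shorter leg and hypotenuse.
In a 30-60-90 triangle, sides are in ratio 1 : √3 : 2.
Long leg = short leg·√3  →  short leg = 7.67/√3 = 4.428
Hypotenuse = 2·(short leg) = 2·7.67/√3 = 8.857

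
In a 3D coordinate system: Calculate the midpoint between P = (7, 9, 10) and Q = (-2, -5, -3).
Midpoint = ((7-2)/2, (9-5)/2, (10-3)/2) = (2.5, 2, 3.5)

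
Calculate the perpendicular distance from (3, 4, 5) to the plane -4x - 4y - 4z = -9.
d = |(-4)(3) + (-4)(4) + (-4)(5) - (-9)| / √((-4)² + (-4)² + (-4)²) = 39/√48 = 5.629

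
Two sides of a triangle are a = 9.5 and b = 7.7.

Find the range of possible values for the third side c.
By the triangle inequality: |a - b| < c < a + b
|9.5 - 7.7| < c < 9.5 + 7.7
1.8 < c < 17.2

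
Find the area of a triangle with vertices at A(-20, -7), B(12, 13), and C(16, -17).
Using the coordinate formula: Area = (1/2)|x₁(y₂-y₃) + x₂(y₃-y₁) + x₃(y₁-y₂)|
Area = (1/2)|(-20)(13-(-17)) + 12((-17)-(-7)) + 16((-7)-13)|
Area = (1/2)|(-20)*30 + 12*(-10) + 16*(-20)|
Area = (1/2)|(-600) + (-120) + (-320)|
Area = (1/2)*1040 = 520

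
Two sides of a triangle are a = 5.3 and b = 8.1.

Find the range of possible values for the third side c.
By the triangle inequality: |a - b| < c < a + b
|5.3 - 8.1| < c < 5.3 + 8.1
2.8 < c < 13.4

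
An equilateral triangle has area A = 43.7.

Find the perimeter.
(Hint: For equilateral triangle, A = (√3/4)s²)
A = (√3/4)s²  →  s² = 4A/√3 = 4·43.7/√3 = 100.921
s = 10.0459
Perimeter = 3s = 30.14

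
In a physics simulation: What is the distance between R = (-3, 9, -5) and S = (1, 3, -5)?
d = √[(4)² + (-6)² + (0)²] = √52 = 7.211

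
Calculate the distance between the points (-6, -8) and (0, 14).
Using the distance formula: d = sqrt((x₂-x₁)² + (y₂-y₁)²)
dx = 0 - (-6) = 6
dy = 14 - (-8) = 22
d = sqrt(6² + 22²) = sqrt(36 + 484) = sqrt(520) = 22.80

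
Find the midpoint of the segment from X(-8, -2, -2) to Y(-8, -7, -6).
Midpoint = ((-8-8)/2, (-2-7)/2, (-2-6)/2) = (-8, -4.5, -4)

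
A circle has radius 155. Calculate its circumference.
Circumference = 2 * pi * r
Circumference = 2 * pi * 155
Circumference = 973.89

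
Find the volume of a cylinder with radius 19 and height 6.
Volume = pi * r² * h
Volume = pi * 19² * 6
Volume = pi * 361 * 6
Volume = pi * 2166
Volume = 6804.69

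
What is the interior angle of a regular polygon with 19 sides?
Interior angle of a regular n-gon = (n-2)*180/n
Interior angle = (19-2)*180/19
Interior angle = 17*180/19
Interior angle = 3060/19
Interior angle = 161.05 degrees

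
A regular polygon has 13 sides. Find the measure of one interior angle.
Interior angle of a regular n-gon = (n-2)*180/n
Interior angle = (13-2)*180/13
Interior angle = 11*180/13
Interior angle = 1980/13
Interior angle = 152.31 degrees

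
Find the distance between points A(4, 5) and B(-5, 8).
Using the distance formula: d = sqrt((x₂-x₁)² + (y₂-y₁)²)
dx = (-5) - 4 = -9
dy = 8 - 5 = 3
d = sqrt((-9)² + 3²) = sqrt(81 + 9) = sqrt(90) = 9.49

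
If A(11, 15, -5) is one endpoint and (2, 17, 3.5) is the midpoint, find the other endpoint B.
B = (2×2 - 11, 2×17 - 15, 2×3.5 - (-5)) = (-7, 19, 12)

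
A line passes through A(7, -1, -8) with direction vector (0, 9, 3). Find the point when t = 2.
P(2) = (7 + 0(2), -1 + 9(2), -8 + 3(2)) = (7, 17, -2)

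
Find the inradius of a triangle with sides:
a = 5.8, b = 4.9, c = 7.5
s = (a+b+c)/2 = (5.8+4.9+7.5)/2 = 9.1
Area = √(s(s-a)(s-b)(s-c)) = √(9.1·3.3·4.2·1.6) = 14.2057
r = Area/s = 14.2057/9.1 = 1.561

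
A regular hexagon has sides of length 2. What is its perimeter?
Perimeter = number of sides * side length
Perimeter = 6 * 2
Perimeter = 12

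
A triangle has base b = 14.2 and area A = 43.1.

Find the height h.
A = ½bh  →  h = 2A/b
h = 2·43.1/14.2 = 6.07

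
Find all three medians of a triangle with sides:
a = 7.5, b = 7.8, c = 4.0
Using m_x = ½√(2y² + 2z² - x²):
m_a = ½√(2·7.8² + 2·4.0² - 7.5²) = ½√97.43 = 4.935
m_b = ½√(2·7.5² + 2·4.0² - 7.8²) = ½√83.66 = 4.573
m_c = ½√(2·7.5² + 2·7.8² - 4.0²) = ½√218.18 = 7.385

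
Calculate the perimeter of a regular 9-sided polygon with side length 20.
Perimeter = number of sides * side length
Perimeter = 9 * 20
Perimeter = 180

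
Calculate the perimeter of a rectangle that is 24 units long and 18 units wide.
Perimeter = 2 * (length + width)
Perimeter = 2 * (24 + 18)
Perimeter = 2 * 42
Perimeter = 84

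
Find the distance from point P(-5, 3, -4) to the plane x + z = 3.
d = |1(-5) + 0(3) + 1(-4) - (3)| / √(1² + 0² + 1²) = 12/√2 = 8.485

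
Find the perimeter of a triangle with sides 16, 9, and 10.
Perimeter = sum of all sides
Perimeter = 16 + 9 + 10
Perimeter = 35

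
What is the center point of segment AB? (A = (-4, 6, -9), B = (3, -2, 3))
Midpoint = ((-4+3)/2, (6-2)/2, (-9+3)/2) = (-0.5, 2, -3)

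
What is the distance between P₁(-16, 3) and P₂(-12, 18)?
Using the distance formula: d = sqrt((x₂-x₁)² + (y₂-y₁)²)
dx = (-12) - (-16) = 4
dy = 18 - 3 = 15
d = sqrt(4² + 15²) = sqrt(16 + 225) = sqrt(241) = 15.52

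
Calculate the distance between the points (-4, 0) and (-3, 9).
Using the distance formula: d = sqrt((x₂-x₁)² + (y₂-y₁)²)
dx = (-3) - (-4) = 1
dy = 9 - 0 = 9
d = sqrt(1² + 9²) = sqrt(1 + 81) = sqrt(82) = 9.06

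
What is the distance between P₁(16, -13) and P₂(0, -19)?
Using the distance formula: d = sqrt((x₂-x₁)² + (y₂-y₁)²)
dx = 0 - 16 = -16
dy = (-19) - (-13) = -6
d = sqrt((-16)² + (-6)²) = sqrt(256 + 36) = sqrt(292) = 17.09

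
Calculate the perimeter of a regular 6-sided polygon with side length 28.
Perimeter = number of sides * side length
Perimeter = 6 * 28
Perimeter = 168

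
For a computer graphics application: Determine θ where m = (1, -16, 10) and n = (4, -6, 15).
m·n = 250, |m|² = 357, |n|² = 277
cos θ = 250/√98889 ≈ 0.795
θ ≈ 37.34°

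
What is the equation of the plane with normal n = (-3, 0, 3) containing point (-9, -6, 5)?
d = n·P = (-3)(-9) + (0)(-6) + (3)(5) = 42
Plane: -3x + 3z = 42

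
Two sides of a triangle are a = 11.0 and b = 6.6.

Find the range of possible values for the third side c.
By the triangle inequality: |a - b| < c < a + b
|11.0 - 6.6| < c < 11.0 + 6.6
4.4 < c < 17.6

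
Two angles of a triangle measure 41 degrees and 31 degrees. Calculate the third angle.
Sum of angles in a triangle = 180 degrees
Third angle = 180 - 41 - 31
Third angle = 108 degrees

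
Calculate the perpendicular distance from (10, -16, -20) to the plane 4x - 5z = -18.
d = |4(10) + 0(-16) + (-5)(-20) - (-18)| / √(4² + 0² + (-5)²) = 158/√41 = 24.68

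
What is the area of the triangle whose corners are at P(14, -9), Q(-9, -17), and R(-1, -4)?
Using the coordinate formula: Area = (1/2)|x₁(y₂-y₃) + x₂(y₃-y₁) + x₃(y₁-y₂)|
Area = (1/2)|14((-17)-(-4)) + (-9)((-4)-(-9)) + (-1)((-9)-(-17))|
Area = (1/2)|14*(-13) + (-9)*5 + (-1)*8|
Area = (1/2)|(-182) + (-45) + (-8)|
Area = (1/2)*235 = 117.50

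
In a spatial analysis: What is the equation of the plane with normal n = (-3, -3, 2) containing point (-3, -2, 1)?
d = n·P = (-3)(-3) + (-3)(-2) + (2)(1) = 17
Plane: -3x - 3y + 2z = 17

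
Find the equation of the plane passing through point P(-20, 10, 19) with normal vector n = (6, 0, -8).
d = n·P = (6)(-20) + (0)(10) + (-8)(19) = -272
Plane: 6x - 8z = -272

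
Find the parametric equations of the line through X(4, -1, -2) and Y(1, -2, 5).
Direction vector d = Y - X = (-3, -1, 7)
x = 4 - 3t, y = -1 - t, z = -2 + 7t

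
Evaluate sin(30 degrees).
sin(30 degrees) = 1/2
Decimal approximation: 0.5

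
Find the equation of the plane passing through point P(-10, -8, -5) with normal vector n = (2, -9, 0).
d = n·P = (2)(-10) + (-9)(-8) + (0)(-5) = 52
Plane: 2x - 9y = 52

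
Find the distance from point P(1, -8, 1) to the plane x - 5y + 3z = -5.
d = |1(1) + (-5)(-8) + 3(1) - (-5)| / √(1² + (-5)² + 3²) = 49/√35 = 8.283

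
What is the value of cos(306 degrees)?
cos(306 degrees) = 0.5878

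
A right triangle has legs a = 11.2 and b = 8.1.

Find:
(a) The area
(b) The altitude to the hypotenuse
(a) Area = ½ab = ½·11.2·8.1 = 45.36
(b) Hypotenuse c = √(11.2² + 8.1²) = √191.05 = 13.8221
    Area = ½·c·h_c  →  h_c = 2·Area/c = 2·45.36/13.8221 = 6.563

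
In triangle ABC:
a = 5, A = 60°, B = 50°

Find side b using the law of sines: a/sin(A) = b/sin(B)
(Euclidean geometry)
b = a·sin(B)/sin(A) = 5·sin(50°)/sin(60°)
b = 5·0.766044/0.866025 = 4.423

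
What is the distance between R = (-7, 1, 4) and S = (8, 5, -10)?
d = √[(15)² + (4)² + (-14)²] = √437 = 20.9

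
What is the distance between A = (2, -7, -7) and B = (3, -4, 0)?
d = √[(1)² + (3)² + (7)²] = √59 = 7.681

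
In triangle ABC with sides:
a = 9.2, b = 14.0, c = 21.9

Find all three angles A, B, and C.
By the law of cosines:
cos(A) = (b² + c² - a²)/(2bc) = 0.963748  →  A = 15.47°
cos(B) = (a² + c² - b²)/(2ac) = 0.913862  →  B = 23.96°
cos(C) = (a² + b² - c²)/(2ab) = -0.772399  →  C = 140.6°
Check: A + B + C = 180.0° ✓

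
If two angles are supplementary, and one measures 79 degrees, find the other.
Supplementary angles sum to 180 degrees.
Other angle = 180 - 79
Other angle = 101 degrees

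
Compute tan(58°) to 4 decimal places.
tan(58 degrees) = 1.6003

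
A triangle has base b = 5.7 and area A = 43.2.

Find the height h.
A = ½bh  →  h = 2A/b
h = 2·43.2/5.7 = 15.16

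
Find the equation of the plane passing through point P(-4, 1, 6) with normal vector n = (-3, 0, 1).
d = n·P = (-3)(-4) + (0)(1) + (1)(6) = 18
Plane: -3x + z = 18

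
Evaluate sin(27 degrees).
sin(27 degrees) = 0.454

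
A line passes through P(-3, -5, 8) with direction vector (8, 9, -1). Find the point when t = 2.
P(2) = (-3 + 8(2), -5 + 9(2), 8 + (-1)(2)) = (13, 13, 6)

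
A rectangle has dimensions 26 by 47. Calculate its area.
Area = length * width
Area = 26 * 47
Area = 1222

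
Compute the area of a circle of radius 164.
Area = pi * r²
Area = pi * 164²
Area = pi * 26896
Area = 84496.28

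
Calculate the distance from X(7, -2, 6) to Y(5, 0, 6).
d = √[(-2)² + (2)² + (0)²] = √8 = 2.828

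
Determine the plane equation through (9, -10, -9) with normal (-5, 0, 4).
d = n·P = (-5)(9) + (0)(-10) + (4)(-9) = -81
Plane: -5x + 4z = -81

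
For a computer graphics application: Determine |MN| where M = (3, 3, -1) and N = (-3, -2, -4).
d = √[(-6)² + (-5)² + (-3)²] = √70 = 8.367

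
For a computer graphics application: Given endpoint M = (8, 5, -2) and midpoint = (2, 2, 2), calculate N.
N = (2×2 - 8, 2×2 - 5, 2×2 - (-2)) = (-4, -1, 6)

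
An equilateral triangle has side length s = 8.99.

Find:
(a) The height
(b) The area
(a) Height h = s·√3/2 = 8.99·√3/2 = 7.786
(b) Area = (√3/4)·s² = (√3/4)·8.99² = (√3/4)·80.8201 = 35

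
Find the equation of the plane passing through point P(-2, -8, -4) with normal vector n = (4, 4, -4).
d = n·P = (4)(-2) + (4)(-8) + (-4)(-4) = -24
Plane: 4x + 4y - 4z = -24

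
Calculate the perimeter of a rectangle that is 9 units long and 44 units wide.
Perimeter = 2 * (length + width)
Perimeter = 2 * (9 + 44)
Perimeter = 2 * 53
Perimeter = 106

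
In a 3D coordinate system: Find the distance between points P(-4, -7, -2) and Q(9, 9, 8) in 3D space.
d = √[(13)² + (16)² + (10)²] = √525 = 22.91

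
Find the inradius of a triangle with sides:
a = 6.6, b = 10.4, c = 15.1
s = (a+b+c)/2 = (6.6+10.4+15.1)/2 = 16.05
Area = √(s(s-a)(s-b)(s-c)) = √(16.05·9.45·5.65·0.95) = 28.5325
r = Area/s = 28.5325/16.05 = 1.778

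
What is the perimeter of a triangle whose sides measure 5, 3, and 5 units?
Perimeter = sum of all sides
Perimeter = 5 + 3 + 5
Perimeter = 13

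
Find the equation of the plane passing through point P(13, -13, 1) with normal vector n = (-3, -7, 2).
d = n·P = (-3)(13) + (-7)(-13) + (2)(1) = 54
Plane: -3x - 7y + 2z = 54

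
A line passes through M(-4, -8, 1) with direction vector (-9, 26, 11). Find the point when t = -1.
P(-1) = (-4 + (-9)(-1), -8 + 26(-1), 1 + 11(-1)) = (5, -34, -10)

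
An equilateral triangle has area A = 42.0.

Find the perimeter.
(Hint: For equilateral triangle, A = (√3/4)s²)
A = (√3/4)s²  →  s² = 4A/√3 = 4·42.0/√3 = 96.9948
s = 9.8486
Perimeter = 3s = 29.55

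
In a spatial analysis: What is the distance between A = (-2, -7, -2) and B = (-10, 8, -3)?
d = √[(-8)² + (15)² + (-1)²] = √290 = 17.03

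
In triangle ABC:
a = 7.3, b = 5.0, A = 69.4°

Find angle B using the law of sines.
sin(B)/b = sin(A)/a
sin(B) = b·sin(A)/a = 5.0·sin(69.4°)/7.3 = 0.641137
B = arcsin(0.641137) = 39.88°  (b ≤ a, so B ≤ A and the acute solution is unique)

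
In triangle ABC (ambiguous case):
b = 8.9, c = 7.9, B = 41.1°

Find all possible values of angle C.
sin(C)/c = sin(B)/b  →  sin(C) = c·sin(B)/b = 7.9·sin(41.1°)/8.9 = 0.583513
C₁ = arcsin(0.583513) = 35.7°,  C₂ = 180° - C₁ = 144.3°
Check C₂: A = 180° - 41.1° - 144.3° = -5.4° ≤ 0, rejected
C = 35.7° (one solution)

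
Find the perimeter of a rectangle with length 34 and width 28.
Perimeter = 2 * (length + width)
Perimeter = 2 * (34 + 28)
Perimeter = 2 * 62
Perimeter = 124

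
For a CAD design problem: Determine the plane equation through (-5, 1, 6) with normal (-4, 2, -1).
d = n·P = (-4)(-5) + (2)(1) + (-1)(6) = 16
Plane: -4x + 2y - z = 16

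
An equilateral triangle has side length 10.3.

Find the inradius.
For an equilateral triangle, r = s/(2√3) where s is the side.
r = 10.3/(2√3) = 10.3/3.464102 = 2.973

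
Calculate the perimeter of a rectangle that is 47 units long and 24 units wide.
Perimeter = 2 * (length + width)
Perimeter = 2 * (47 + 24)
Perimeter = 2 * 71
Perimeter = 142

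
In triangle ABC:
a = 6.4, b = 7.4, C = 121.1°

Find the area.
Using A = ½ab·sin(C):
A = ½·6.4·7.4·sin(121.1°) = ½·47.36·0.856267 = 20.28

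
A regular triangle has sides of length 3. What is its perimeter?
Perimeter = number of sides * side length
Perimeter = 3 * 3
Perimeter = 9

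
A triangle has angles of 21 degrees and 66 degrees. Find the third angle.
Sum of angles in a triangle = 180 degrees
Third angle = 180 - 21 - 66
Third angle = 93 degrees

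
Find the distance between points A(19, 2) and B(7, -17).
Using the distance formula: d = sqrt((x₂-x₁)² + (y₂-y₁)²)
dx = 7 - 19 = -12
dy = (-17) - 2 = -19
d = sqrt((-12)² + (-19)²) = sqrt(144 + 361) = sqrt(505) = 22.47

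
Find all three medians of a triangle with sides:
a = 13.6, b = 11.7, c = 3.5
Using m_x = ½√(2y² + 2z² - x²):
m_a = ½√(2·11.7² + 2·3.5² - 13.6²) = ½√113.32 = 5.323
m_b = ½√(2·13.6² + 2·3.5² - 11.7²) = ½√257.53 = 8.024
m_c = ½√(2·13.6² + 2·11.7² - 3.5²) = ½√631.45 = 12.56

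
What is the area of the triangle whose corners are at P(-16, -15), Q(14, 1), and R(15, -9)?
Using the coordinate formula: Area = (1/2)|x₁(y₂-y₃) + x₂(y₃-y₁) + x₃(y₁-y₂)|
Area = (1/2)|(-16)(1-(-9)) + 14((-9)-(-15)) + 15((-15)-1)|
Area = (1/2)|(-16)*10 + 14*6 + 15*(-16)|
Area = (1/2)|(-160) + 84 + (-240)|
Area = (1/2)*316 = 158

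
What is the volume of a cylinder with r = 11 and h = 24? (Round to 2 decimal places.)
Volume = pi * r² * h
Volume = pi * 11² * 24
Volume = pi * 121 * 24
Volume = pi * 2904
Volume = 9123.19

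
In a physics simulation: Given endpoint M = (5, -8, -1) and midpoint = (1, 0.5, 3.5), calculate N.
N = (2×1 - 5, 2×0.5 - (-8), 2×3.5 - (-1)) = (-3, 9, 8)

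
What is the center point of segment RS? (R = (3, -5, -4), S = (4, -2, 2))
Midpoint = ((3+4)/2, (-5-2)/2, (-4+2)/2) = (3.5, -3.5, -1)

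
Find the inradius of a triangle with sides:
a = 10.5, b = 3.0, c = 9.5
s = (a+b+c)/2 = (10.5+3.0+9.5)/2 = 11.5
Area = √(s(s-a)(s-b)(s-c)) = √(11.5·1·8.5·2) = 13.9821
r = Area/s = 13.9821/11.5 = 1.216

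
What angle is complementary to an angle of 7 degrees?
Complementary angles sum to 90 degrees.
Other angle = 90 - 7
Other angle = 83 degrees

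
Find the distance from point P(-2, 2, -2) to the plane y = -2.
d = |0(-2) + 1(2) + 0(-2) - (-2)| / √(0² + 1² + 0²) = 4/√1 = 4.0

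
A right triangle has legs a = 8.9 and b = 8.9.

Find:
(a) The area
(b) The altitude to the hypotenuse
(a) Area = ½ab = ½·8.9·8.9 = 39.605
(b) Hypotenuse c = √(8.9² + 8.9²) = √158.42 = 12.5865
    Area = ½·c·h_c  →  h_c = 2·Area/c = 2·39.605/12.5865 = 6.293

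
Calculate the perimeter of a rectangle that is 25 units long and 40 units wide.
Perimeter = 2 * (length + width)
Perimeter = 2 * (25 + 40)
Perimeter = 2 * 65
Perimeter = 130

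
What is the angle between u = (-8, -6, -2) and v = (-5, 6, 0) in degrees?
u·v = 4, |u|² = 104, |v|² = 61
cos θ = 4/√6344 ≈ 0.05022
θ ≈ 87.12°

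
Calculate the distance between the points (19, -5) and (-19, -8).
Using the distance formula: d = sqrt((x₂-x₁)² + (y₂-y₁)²)
dx = (-19) - 19 = -38
dy = (-8) - (-5) = -3
d = sqrt((-38)² + (-3)²) = sqrt(1444 + 9) = sqrt(1453) = 38.12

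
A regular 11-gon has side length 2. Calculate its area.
For a regular 11-gon with side length s = 2:
Apothem a = s / (2*tan(pi/11)) = 2 / (2*tan(pi/11)) ≈ 3.4057
Perimeter P = 11 * 2 = 22
Area = (1/2) * P * a = (1/2) * 22 * 3.4057 = 37.46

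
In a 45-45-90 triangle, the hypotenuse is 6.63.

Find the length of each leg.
In a 45-45-90 triangle, hypotenuse = leg·√2  →  leg = hypotenuse/√2
leg = 6.63/√2 = 4.688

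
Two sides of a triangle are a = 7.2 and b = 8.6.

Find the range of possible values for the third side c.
By the triangle inequality: |a - b| < c < a + b
|7.2 - 8.6| < c < 7.2 + 8.6
1.4 < c < 15.8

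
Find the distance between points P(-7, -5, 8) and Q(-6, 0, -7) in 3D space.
d = √[(1)² + (5)² + (-15)²] = √251 = 15.84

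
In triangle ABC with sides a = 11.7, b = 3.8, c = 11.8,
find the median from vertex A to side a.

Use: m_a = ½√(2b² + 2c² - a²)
m_a = ½√(2·3.8² + 2·11.8² - 11.7²)
m_a = ½√(28.88 + 278.48 - 136.89) = ½√170.47 = 6.528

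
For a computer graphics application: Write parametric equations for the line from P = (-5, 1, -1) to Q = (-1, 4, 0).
Direction vector d = Q - P = (4, 3, 1)
x = -5 + 4t, y = 1 + 3t, z = -1 + t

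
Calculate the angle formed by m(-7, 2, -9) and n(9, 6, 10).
m·n = -141, |m|² = 134, |n|² = 217
cos θ = -141/√29078 ≈ -0.8269
θ ≈ 145.8°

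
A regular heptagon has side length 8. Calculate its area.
For a regular 7-gon with side length s = 8:
Apothem a = s / (2*tan(pi/7)) = 8 / (2*tan(pi/7)) ≈ 8.3061
Perimeter P = 7 * 8 = 56
Area = (1/2) * P * a = (1/2) * 56 * 8.3061 = 232.57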